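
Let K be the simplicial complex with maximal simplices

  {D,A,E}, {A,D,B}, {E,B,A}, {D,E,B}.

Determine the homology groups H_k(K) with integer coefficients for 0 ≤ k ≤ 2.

H_0 ≅ Z,  H_1 = 0,  H_2 ≅ Z.

Order the vertices as A < B < D < E. Listing each simplex with vertices in this order, K has dimension 2 with simplices:

  0-simplices (4): A, B, D, E
  1-simplices (6): AB, AD, AE, BD, BE, DE
  2-simplices (4): ABD, ABE, ADE, BDE

giving chain groups C_0 ≅ Z^4, C_1 ≅ Z^6, C_2 ≅ Z^4.

The boundary map ∂_1: C_1 → C_0 sends each edge [p,q] (with p < q) to q − p.
The 4×6 boundary matrix has rank 3 and Smith normal form diag(1,1,1).

Boundary ∂_2: C_2 → C_1 acts by ∂[p,q,r] = [q,r] − [p,r] + [p,q]. For instance
  ∂ABD = BD − AD + AB,
  ∂BDE = DE − BE + BD.
As a 6×4 matrix over Z this has rank 3, with invariant factors (1,1,1).

From H_k ≅ ker(∂_k) / im(∂_{k+1}) we obtain:

  H_0: rank C_0 − rank ∂_1 = 4 − 3 = 1, and the invariant factors of ∂_1 are all 1, so H_0 ≅ Z.
  H_1: rank ker ∂_1 − rank ∂_2 = (6 − 3) − 3 = 0, and the invariant factors of ∂_2 are all 1, so H_1 ≅ 0.
  H_2: rank ker ∂_2 − rank ∂_3 = (4 − 3) − 0 = 1, and there is no ∂_3, so H_2 ≅ Z.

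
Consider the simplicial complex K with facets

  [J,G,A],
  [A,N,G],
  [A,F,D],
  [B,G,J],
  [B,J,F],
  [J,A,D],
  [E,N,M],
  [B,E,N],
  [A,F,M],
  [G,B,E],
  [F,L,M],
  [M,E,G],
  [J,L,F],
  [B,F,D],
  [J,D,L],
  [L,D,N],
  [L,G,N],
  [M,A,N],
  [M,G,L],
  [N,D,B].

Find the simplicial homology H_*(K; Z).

H_0 = Z,  H_1 = Z × Z/2,  H_2 = 0.

Take the total order A < B < D < E < F < G < J < L < M < N on the vertex set. Then K (dimension 2) consists of the simplices:

  0-simplices (10): A, B, D, E, F, G, J, L, M, N
  1-simplices (30): AD, AF, AG, AJ, AM, AN, BD, BE, BF, BG, BJ, BN, DF, DJ, DL, DN, EG, EM, EN, FJ, FL, FM, GJ, GL, GM, GN, JL, LM, LN, MN
  2-simplices (20): ADF, ADJ, AFM, AGJ, AGN, AMN, BDF, BDN, BEG, BEN, BFJ, BGJ, DJL, DLN, EGM, EMN, FJL, FLM, GLM, GLN

so the chain groups are C_0 ≅ Z^10, C_1 ≅ Z^30, C_2 ≅ Z^20.

The boundary map ∂_1: C_1 → C_0 sends each edge [p,q] (with p < q) to q − p.
The 10×30 boundary matrix has rank 9 and Smith normal form diag(1,1,1,1,1,1,1,1,1).

The boundary map ∂_2: C_2 → C_1 sends each 2-simplex [p,q,r] to [q,r] − [p,r] + [p,q]. For instance
  ∂BEG = EG − BG + BE,
  ∂BFJ = FJ − BJ + BF.
The resulting 30×20 matrix has rank 20, and its Smith normal form has invariant factors (1,1,1,1,1,1,1,1,1,1,1,1,1,1,1,1,1,1,1,2).

Now H_k = ker ∂_k / im ∂_{k+1}, so:

  H_0: rank C_0 − rank ∂_1 = 10 − 9 = 1, and the invariant factors of ∂_1 are all 1, so H_0 ≅ Z.
  H_1: rank ker ∂_1 − rank ∂_2 = (30 − 9) − 20 = 1, and ∂_2 has invariant factor 2 > 1, so H_1 ≅ Z × Z/2.
  H_2: rank ker ∂_2 − rank ∂_3 = (20 − 20) − 0 = 0, and there is no ∂_3, so H_2 ≅ 0.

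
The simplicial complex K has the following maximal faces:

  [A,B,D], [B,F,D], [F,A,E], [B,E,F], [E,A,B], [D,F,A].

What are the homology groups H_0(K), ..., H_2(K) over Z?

H_0 = Z,  H_1 = 0,  H_2 = Z.

Fix the vertex order A < B < D < E < F and write every simplex with vertices in increasing order. Then dim K = 2 and the simplices of K are:

  0-simplices (5): A, B, D, E, F
  1-simplices (9): AB, AD, AE, AF, BD, BE, BF, DF, EF
  2-simplices (6): ABD, ABE, ADF, AEF, BDF, BEF

so the chain groups are C_0 ≅ Z^5, C_1 ≅ Z^9, C_2 ≅ Z^6.

The boundary map ∂_1: C_1 → C_0 maps an edge to its endpoints' difference, ∂[p,q] = q − p. For instance
  ∂BF = F − B.
This gives a 5×9 integer matrix of rank 4; reducing to Smith normal form yields diagonal entries (1,1,1,1).

∂_2: C_2 → C_1 maps a triangle to the signed sum of its edges. For instance
  ∂BEF = EF − BF + BE,
  ∂AEF = EF − AF + AE.
The 9×6 boundary matrix has rank 5 and Smith normal form diag(1,1,1,1,1).

From H_k ≅ ker(∂_k) / im(∂_{k+1}) we obtain:

  H_0: rank C_0 − rank ∂_1 = 5 − 4 = 1, and the invariant factors of ∂_1 are all 1, so H_0 = Z.
  H_1: rank ker ∂_1 − rank ∂_2 = (9 − 4) − 5 = 0, and the invariant factors of ∂_2 are all 1, so H_1 = 0.
  H_2: rank ker ∂_2 − rank ∂_3 = (6 − 5) − 0 = 1, and there is no ∂_3, so H_2 = Z.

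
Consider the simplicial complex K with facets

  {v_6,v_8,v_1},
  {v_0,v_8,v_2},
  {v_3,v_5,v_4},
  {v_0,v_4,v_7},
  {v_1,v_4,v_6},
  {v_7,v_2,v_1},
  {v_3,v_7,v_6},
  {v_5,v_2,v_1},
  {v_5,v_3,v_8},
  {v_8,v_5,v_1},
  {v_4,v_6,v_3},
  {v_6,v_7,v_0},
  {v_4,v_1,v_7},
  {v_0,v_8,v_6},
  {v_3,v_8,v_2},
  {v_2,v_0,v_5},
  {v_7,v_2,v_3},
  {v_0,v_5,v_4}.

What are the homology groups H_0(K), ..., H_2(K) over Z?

K has 9 vertices, 27 edges, 18 triangles.
rank ∂_0 = 0, rank ∂_1 = 8 ⇒ b_0 = 9 − 0 − 8 = 1; all invariant factors of ∂_1 are 1 so no torsion. So H_0 ≅ Z.
rank ∂_1 = 8, rank ∂_2 = 18 ⇒ b_1 = 27 − 8 − 18 = 1; ∂_2 has invariant factor(s) [2] giving torsion. So H_1 ≅ Z ⊕ Z/2.
rank ∂_2 = 18, rank ∂_3 = 0 ⇒ b_2 = 18 − 18 − 0 = 0. So H_2 ≅ 0.

H_0 ≅ Z,  H_1 ≅ Z ⊕ Z/2,  H_2 = 0.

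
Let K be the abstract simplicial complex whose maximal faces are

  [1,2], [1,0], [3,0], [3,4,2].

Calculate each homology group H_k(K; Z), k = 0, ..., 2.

H_0 = Z,  H_1 = Z,  H_2 = 0.

Take the total order 0 < 1 < 2 < 3 < 4 on the vertex set. Then K (dimension 2) consists of the simplices:

  0-simplices (5): [0], [1], [2], [3], [4]
  1-simplices (6): [0,1], [0,3], [1,2], [2,3], [2,4], [3,4]
  2-simplices (1): [2,3,4]

Hence C_0 ≅ Z^5, C_1 ≅ Z^6, C_2 ≅ Z^1.

∂_1: C_1 → C_0 is given by ∂[p,q] = [q] − [p].
The resulting 5×6 matrix has rank 4, and its Smith normal form has invariant factors (1,1,1,1).

The boundary map ∂_2: C_2 → C_1 acts by ∂[p,q,r] = [q,r] − [p,r] + [p,q]. For instance
  ∂[2,3,4] = [3,4] − [2,4] + [2,3].
As a 6×1 matrix over Z this has rank 1, with invariant factors (1).

Reading off H_k = ker ∂_k / im ∂_{k+1}:

  H_0: rank C_0 − rank ∂_1 = 5 − 4 = 1, and the invariant factors of ∂_1 are all 1, so H_0 ≅ Z.
  H_1: rank ker ∂_1 − rank ∂_2 = (6 − 4) − 1 = 1, and the invariant factors of ∂_2 are all 1, so H_1 ≅ Z.
  H_2: rank ker ∂_2 − rank ∂_3 = (1 − 1) − 0 = 0, and there is no ∂_3, so H_2 ≅ 0.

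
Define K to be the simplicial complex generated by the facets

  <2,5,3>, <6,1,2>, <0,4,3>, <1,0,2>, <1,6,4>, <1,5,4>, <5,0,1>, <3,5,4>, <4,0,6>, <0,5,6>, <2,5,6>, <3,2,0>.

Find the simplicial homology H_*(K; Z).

H_0 ≅ Z,  H_1 ≅ Z/2,  H_2 = 0.

Fix the vertex order 0 < 1 < 2 < 3 < 4 < 5 < 6 and write every simplex with vertices in increasing order. Then dim K = 2 and the simplices of K are:

  0-simplices (7): [0], [1], [2], [3], [4], [5], [6]
  1-simplices (18): [0,1], [0,2], [0,3], [0,4], [0,5], [0,6], [1,2], [1,4], [1,5], [1,6], [2,3], [2,5], [2,6], [3,4], [3,5], [4,5], [4,6], [5,6]
  2-simplices (12): [0,1,2], [0,1,5], [0,2,3], [0,3,4], [0,4,6], [0,5,6], [1,2,6], [1,4,5], [1,4,6], [2,3,5], [2,5,6], [3,4,5]

so the chain groups are C_0 ≅ Z^7, C_1 ≅ Z^18, C_2 ≅ Z^12.

The boundary map ∂_1: C_1 → C_0 maps an edge to its endpoints' difference, ∂[p,q] = q − p.
This gives a 7×18 integer matrix of rank 6; reducing to Smith normal form yields diagonal entries (1,1,1,1,1,1).

∂_2: C_2 → C_1 sends each 2-simplex [p,q,r] to [q,r] − [p,r] + [p,q]. For instance
  ∂[0,4,6] = [4,6] − [0,6] + [0,4],
  ∂[0,2,3] = [2,3] − [0,3] + [0,2].
As a 18×12 matrix over Z this has rank 12, with invariant factors (1,1,1,1,1,1,1,1,1,1,1,2).

Computing H_k = (kernel of ∂_k) / (image of ∂_{k+1}):

  H_0: rank C_0 − rank ∂_1 = 7 − 6 = 1, and the invariant factors of ∂_1 are all 1, so H_0 ≅ Z.
  H_1: rank ker ∂_1 − rank ∂_2 = (18 − 6) − 12 = 0, and ∂_2 has invariant factor 2 > 1, so H_1 ≅ Z/2.
  H_2: rank ker ∂_2 − rank ∂_3 = (12 − 12) − 0 = 0, and there is no ∂_3, so H_2 ≅ 0.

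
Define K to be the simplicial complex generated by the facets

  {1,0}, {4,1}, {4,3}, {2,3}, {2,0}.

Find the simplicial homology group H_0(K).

H_0 = Z.

Order the vertices as 0 < 1 < 2 < 3 < 4. Listing each simplex with vertices in this order, K has dimension 1 with simplices:

  0-simplices (5): [0], [1], [2], [3], [4]
  1-simplices (5): [0,1], [0,2], [1,4], [2,3], [3,4]

giving chain groups C_0 ≅ Z^5, C_1 ≅ Z^5.

Boundary ∂_1: C_1 → C_0 sends each edge [p,q] (with p < q) to q − p. For instance
  ∂[0,1] = [1] − [0].
The resulting 5×5 matrix has rank 4, and its Smith normal form has invariant factors (1,1,1,1).

Now H_k = ker ∂_k / im ∂_{k+1}, so:

  H_0: rank C_0 − rank ∂_1 = 5 − 4 = 1, and the invariant factors of ∂_1 are all 1, so H_0 ≅ Z.

(K is a triangulation of the circle S^1.)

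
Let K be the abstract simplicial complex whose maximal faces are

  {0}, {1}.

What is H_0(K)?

H_0 = Z^2.

Take the total order 0 < 1 on the vertex set. Then K (dimension 0) consists of the simplices:

  0-simplices (2): [0], [1]

so the chain groups are C_0 ≅ Z^2.

Computing H_k = (kernel of ∂_k) / (image of ∂_{k+1}):

  H_0: rank C_0 − rank ∂_1 = 2 − 0 = 2, and there is no ∂_1, so H_0 ≅ Z^2.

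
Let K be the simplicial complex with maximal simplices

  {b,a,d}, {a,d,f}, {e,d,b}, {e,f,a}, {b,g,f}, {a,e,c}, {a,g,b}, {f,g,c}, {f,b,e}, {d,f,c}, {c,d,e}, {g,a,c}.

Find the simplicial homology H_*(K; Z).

Order the vertices as a < b < c < d < e < f < g. Listing each simplex with vertices in this order, K has dimension 2 with simplices:

  0-simplices (7): a, b, c, d, e, f, g
  1-simplices (18): ab, ac, ad, ae, af, ag, bd, be, bf, bg, cd, ce, cf, cg, de, df, ef, fg
  2-simplices (12): abd, abg, ace, acg, adf, aef, bde, bef, bfg, cde, cdf, cfg

Hence C_0 ≅ Z^7, C_1 ≅ Z^18, C_2 ≅ Z^12.

∂_1: C_1 → C_0 sends each edge [p,q] (with p < q) to q − p.
The 7×18 boundary matrix has rank 6 and Smith normal form diag(1,1,1,1,1,1).

∂_2: C_2 → C_1 acts by ∂[p,q,r] = [q,r] − [p,r] + [p,q]. For instance
  ∂ace = ce − ae + ac,
  ∂abg = bg − ag + ab.
As a 18×12 matrix over Z this has rank 12, with invariant factors (1,1,1,1,1,1,1,1,1,1,1,2).

From H_k ≅ ker(∂_k) / im(∂_{k+1}) we obtain:

  H_0: rank C_0 − rank ∂_1 = 7 − 6 = 1, and the invariant factors of ∂_1 are all 1, so H_0 ≅ Z.
  H_1: rank ker ∂_1 − rank ∂_2 = (18 − 6) − 12 = 0, and ∂_2 has invariant factor 2 > 1, so H_1 ≅ Z_2.
  H_2: rank ker ∂_2 − rank ∂_3 = (12 − 12) − 0 = 0, and there is no ∂_3, so H_2 ≅ 0.

H_0 ≅ Z,  H_1 ≅ Z_2,  H_2 = 0.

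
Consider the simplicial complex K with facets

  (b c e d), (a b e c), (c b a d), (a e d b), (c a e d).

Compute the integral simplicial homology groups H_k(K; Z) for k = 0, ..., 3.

Order the vertices as a < b < c < d < e. Listing each simplex with vertices in this order, K has dimension 3 with simplices:

  0-simplices (5): a, b, c, d, e
  1-simplices (10): ab, ac, ad, ae, bc, bd, be, cd, ce, de
  2-simplices (10): abc, abd, abe, acd, ace, ade, bcd, bce, bde, cde
  3-simplices (5): abcd, abce, abde, acde, bcde

so the chain groups are C_0 ≅ Z^5, C_1 ≅ Z^10, C_2 ≅ Z^10, C_3 ≅ Z^5.

∂_1: C_1 → C_0 maps an edge to its endpoints' difference, ∂[p,q] = q − p.
As a 5×10 matrix over Z this has rank 4, with invariant factors (1,1,1,1).

The boundary map ∂_2: C_2 → C_1 sends each 2-simplex [p,q,r] to [q,r] − [p,r] + [p,q]. For instance
  ∂abd = bd − ad + ab,
  ∂abe = be − ae + ab.
The resulting 10×10 matrix has rank 6, and its Smith normal form has invariant factors (1,1,1,1,1,1).

∂_3: C_3 → C_2 sends each 3-simplex σ to the alternating sum Σ_i (−1)^i (σ with its i-th vertex removed). For instance
  ∂bcde = cde − bde + bce − bcd,
  ∂abde = bde − ade + abe − abd.
As a 10×5 matrix over Z this has rank 4, with invariant factors (1,1,1,1).

Now H_k = ker ∂_k / im ∂_{k+1}, so:

  H_0: rank C_0 − rank ∂_1 = 5 − 4 = 1, and the invariant factors of ∂_1 are all 1, so H_0 = Z.
  H_1: rank ker ∂_1 − rank ∂_2 = (10 − 4) − 6 = 0, and the invariant factors of ∂_2 are all 1, so H_1 = 0.
  H_2: rank ker ∂_2 − rank ∂_3 = (10 − 6) − 4 = 0, and the invariant factors of ∂_3 are all 1, so H_2 = 0.
  H_3: rank ker ∂_3 − rank ∂_4 = (5 − 4) − 0 = 1, and there is no ∂_4, so H_3 = Z.

H_0 ≅ Z,  H_1 = 0,  H_2 = 0,  H_3 ≅ Z.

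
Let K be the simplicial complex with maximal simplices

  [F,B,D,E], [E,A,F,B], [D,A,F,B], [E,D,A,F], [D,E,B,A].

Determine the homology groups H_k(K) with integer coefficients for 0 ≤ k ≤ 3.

H_0 = Z,  H_1 = 0,  H_2 = 0,  H_3 = Z.

Take the total order A < B < D < E < F on the vertex set. Then K (dimension 3) consists of the simplices:

  0-simplices (5): A, B, D, E, F
  1-simplices (10): AB, AD, AE, AF, BD, BE, BF, DE, DF, EF
  2-simplices (10): ABD, ABE, ABF, ADE, ADF, AEF, BDE, BDF, BEF, DEF
  3-simplices (5): ABDE, ABDF, ABEF, ADEF, BDEF

so the chain groups are C_0 ≅ Z^5, C_1 ≅ Z^10, C_2 ≅ Z^10, C_3 ≅ Z^5.

Boundary ∂_1: C_1 → C_0 maps an edge to its endpoints' difference, ∂[p,q] = q − p.
The 5×10 boundary matrix has rank 4 and Smith normal form diag(1,1,1,1).

Boundary ∂_2: C_2 → C_1 sends each 2-simplex [p,q,r] to [q,r] − [p,r] + [p,q]. For instance
  ∂BDF = DF − BF + BD,
  ∂ABD = BD − AD + AB.
This gives a 10×10 integer matrix of rank 6; reducing to Smith normal form yields diagonal entries (1,1,1,1,1,1).

∂_3: C_3 → C_2 sends each 3-simplex σ to the alternating sum Σ_i (−1)^i (σ with its i-th vertex removed). For instance
  ∂BDEF = DEF − BEF + BDF − BDE,
  ∂ABDF = BDF − ADF + ABF − ABD.
This gives a 10×5 integer matrix of rank 4; reducing to Smith normal form yields diagonal entries (1,1,1,1).

Now H_k = ker ∂_k / im ∂_{k+1}, so:

  H_0: rank C_0 − rank ∂_1 = 5 − 4 = 1, and the invariant factors of ∂_1 are all 1, so H_0 = Z.
  H_1: rank ker ∂_1 − rank ∂_2 = (10 − 4) − 6 = 0, and the invariant factors of ∂_2 are all 1, so H_1 = 0.
  H_2: rank ker ∂_2 − rank ∂_3 = (10 − 6) − 4 = 0, and the invariant factors of ∂_3 are all 1, so H_2 = 0.
  H_3: rank ker ∂_3 − rank ∂_4 = (5 − 4) − 0 = 1, and there is no ∂_4, so H_3 = Z.

(K is a triangulation of the 3-sphere S^3.)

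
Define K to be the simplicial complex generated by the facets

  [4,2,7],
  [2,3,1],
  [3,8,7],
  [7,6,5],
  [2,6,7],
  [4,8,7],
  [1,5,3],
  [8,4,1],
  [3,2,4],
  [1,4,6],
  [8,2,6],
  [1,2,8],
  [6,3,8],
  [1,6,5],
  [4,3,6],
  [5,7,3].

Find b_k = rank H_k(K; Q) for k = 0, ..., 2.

b_0 = 1, b_1 = 2, b_2 = 1.

Take the total order 1 < 2 < 3 < 4 < 5 < 6 < 7 < 8 on the vertex set. Then K (dimension 2) consists of the simplices:

  0-simplices (8): [1], [2], [3], [4], [5], [6], [7], [8]
  1-simplices (24): (24 of them)
  2-simplices (16): [1,2,3], [1,2,8], [1,3,5], [1,4,6], [1,4,8], [1,5,6], [2,3,4], [2,4,7], [2,6,7], [2,6,8], [3,4,6], [3,5,7], [3,6,8], [3,7,8], [4,7,8], [5,6,7]

giving chain groups C_0 ≅ Z^8, C_1 ≅ Z^24, C_2 ≅ Z^16.

Boundary ∂_1: C_1 → C_0 sends each edge [p,q] (with p < q) to q − p.
This gives a 8×24 integer matrix of rank 7; reducing to Smith normal form yields diagonal entries (1,1,1,1,1,1,1).

∂_2: C_2 → C_1 acts by ∂[p,q,r] = [q,r] − [p,r] + [p,q]. For instance
  ∂[2,3,4] = [3,4] − [2,4] + [2,3],
  ∂[5,6,7] = [6,7] − [5,7] + [5,6].
The 24×16 boundary matrix has rank 15 and Smith normal form diag(1,1,1,1,1,1,1,1,1,1,1,1,1,1,1).

Reading off H_k = ker ∂_k / im ∂_{k+1}:

  H_0: rank C_0 − rank ∂_1 = 8 − 7 = 1, and the invariant factors of ∂_1 are all 1, so H_0 ≅ Z.
  H_1: rank ker ∂_1 − rank ∂_2 = (24 − 7) − 15 = 2, and the invariant factors of ∂_2 are all 1, so H_1 ≅ Z^2.
  H_2: rank ker ∂_2 − rank ∂_3 = (16 − 15) − 0 = 1, and there is no ∂_3, so H_2 ≅ Z.

(K is a triangulation of the torus T^2.)

Hence the Betti numbers are b_0 = 1, b_1 = 2, b_2 = 1.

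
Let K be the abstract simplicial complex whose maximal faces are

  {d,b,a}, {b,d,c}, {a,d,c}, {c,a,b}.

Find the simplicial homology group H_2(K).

Order the vertices as a < b < c < d. Listing each simplex with vertices in this order, K has dimension 2 with simplices:

  0-simplices (4): a, b, c, d
  1-simplices (6): ab, ac, ad, bc, bd, cd
  2-simplices (4): abc, abd, acd, bcd

giving chain groups C_0 ≅ Z^4, C_1 ≅ Z^6, C_2 ≅ Z^4.

Boundary ∂_1: C_1 → C_0 sends each edge [p,q] (with p < q) to q − p. For instance
  ∂bc = c − b.
The 4×6 boundary matrix has rank 3 and Smith normal form diag(1,1,1).

Boundary ∂_2: C_2 → C_1 acts by ∂[p,q,r] = [q,r] − [p,r] + [p,q]. For instance
  ∂abc = bc − ac + ab,
  ∂acd = cd − ad + ac.
As a 6×4 matrix over Z this has rank 3, with invariant factors (1,1,1).

From H_k ≅ ker(∂_k) / im(∂_{k+1}) we obtain:

  H_2: rank ker ∂_2 − rank ∂_3 = (4 − 3) − 0 = 1, and there is no ∂_3, so H_2 ≅ Z.

H_2 ≅ Z.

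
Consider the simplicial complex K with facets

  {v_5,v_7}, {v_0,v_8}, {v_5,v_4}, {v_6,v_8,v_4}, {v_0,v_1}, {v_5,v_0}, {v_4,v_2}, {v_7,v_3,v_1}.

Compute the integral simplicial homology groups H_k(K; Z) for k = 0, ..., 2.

Order the vertices as v_0 < v_1 < v_2 < v_3 < v_4 < v_5 < v_6 < v_7 < v_8. Listing each simplex with vertices in this order, K has dimension 2 with simplices:

  0-simplices (9): [v_0], [v_1], [v_2], [v_3], [v_4], [v_5], [v_6], [v_7], [v_8]
  1-simplices (12): [v_0,v_1], [v_0,v_5], [v_0,v_8], [v_1,v_3], [v_1,v_7], [v_2,v_4], [v_3,v_7], [v_4,v_5], [v_4,v_6], [v_4,v_8], [v_5,v_7], [v_6,v_8]
  2-simplices (2): [v_1,v_3,v_7], [v_4,v_6,v_8]

Hence C_0 ≅ Z^9, C_1 ≅ Z^12, C_2 ≅ Z^2.

∂_1: C_1 → C_0 maps an edge to its endpoints' difference, ∂[p,q] = q − p. For instance
  ∂[v_4,v_8] = [v_8] − [v_4].
The 9×12 boundary matrix has rank 8 and Smith normal form diag(1,1,1,1,1,1,1,1).

∂_2: C_2 → C_1 maps a triangle to the signed sum of its edges. For instance
  ∂[v_1,v_3,v_7] = [v_3,v_7] − [v_1,v_7] + [v_1,v_3],
  ∂[v_4,v_6,v_8] = [v_6,v_8] − [v_4,v_8] + [v_4,v_6].
The resulting 12×2 matrix has rank 2, and its Smith normal form has invariant factors (1,1).

Now H_k = ker ∂_k / im ∂_{k+1}, so:

  H_0: rank C_0 − rank ∂_1 = 9 − 8 = 1, and the invariant factors of ∂_1 are all 1, so H_0 ≅ Z.
  H_1: rank ker ∂_1 − rank ∂_2 = (12 − 8) − 2 = 2, and the invariant factors of ∂_2 are all 1, so H_1 ≅ Z^2.
  H_2: rank ker ∂_2 − rank ∂_3 = (2 − 2) − 0 = 0, and there is no ∂_3, so H_2 ≅ 0.

As a check, the Euler characteristic is 9 − 12 + 2 = -1, which agrees with 1 − 2 + 0 = -1.

H_0 ≅ Z,  H_1 ≅ Z^2,  H_2 = 0.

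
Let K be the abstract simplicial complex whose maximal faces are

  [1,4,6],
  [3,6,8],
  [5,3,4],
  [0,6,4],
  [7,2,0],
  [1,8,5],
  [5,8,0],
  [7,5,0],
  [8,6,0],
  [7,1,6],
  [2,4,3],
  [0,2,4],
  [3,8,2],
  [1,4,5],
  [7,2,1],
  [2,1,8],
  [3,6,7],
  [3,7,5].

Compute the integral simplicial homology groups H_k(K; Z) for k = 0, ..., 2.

Take the total order 0 < 1 < 2 < 3 < 4 < 5 < 6 < 7 < 8 on the vertex set. Then K (dimension 2) consists of the simplices:

  0-simplices (9): [0], [1], [2], [3], [4], [5], [6], [7], [8]
  1-simplices (27): (27 of them)
  2-simplices (18): [0,2,4], [0,2,7], [0,4,6], [0,5,7], [0,5,8], [0,6,8], [1,2,7], [1,2,8], [1,4,5], [1,4,6], [1,5,8], [1,6,7], [2,3,4], [2,3,8], [3,4,5], [3,5,7], [3,6,7], [3,6,8]

giving chain groups C_0 ≅ Z^9, C_1 ≅ Z^27, C_2 ≅ Z^18.

∂_1: C_1 → C_0 is given by ∂[p,q] = [q] − [p]. For instance
  ∂[3,8] = [8] − [3].
As a 9×27 matrix over Z this has rank 8, with invariant factors (1,1,1,1,1,1,1,1).

Boundary ∂_2: C_2 → C_1 acts by ∂[p,q,r] = [q,r] − [p,r] + [p,q]. For instance
  ∂[3,6,7] = [6,7] − [3,7] + [3,6],
  ∂[1,4,6] = [4,6] − [1,6] + [1,4].
The resulting 27×18 matrix has rank 17, and its Smith normal form has invariant factors (1,1,1,1,1,1,1,1,1,1,1,1,1,1,1,1,1).

From H_k ≅ ker(∂_k) / im(∂_{k+1}) we obtain:

  H_0: rank C_0 − rank ∂_1 = 9 − 8 = 1, and the invariant factors of ∂_1 are all 1, so H_0 ≅ Z.
  H_1: rank ker ∂_1 − rank ∂_2 = (27 − 8) − 17 = 2, and the invariant factors of ∂_2 are all 1, so H_1 ≅ Z^2.
  H_2: rank ker ∂_2 − rank ∂_3 = (18 − 17) − 0 = 1, and there is no ∂_3, so H_2 ≅ Z.

As a check, the Euler characteristic is 9 − 27 + 18 = 0, which agrees with 1 − 2 + 1 = 0.

H_0 = Z,  H_1 = Z^2,  H_2 = Z.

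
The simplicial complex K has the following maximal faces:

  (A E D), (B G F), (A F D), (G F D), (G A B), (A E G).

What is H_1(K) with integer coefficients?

H_1 ≅ Z.

Order the vertices as A < B < D < E < F < G. Listing each simplex with vertices in this order, K has dimension 2 with simplices:

  0-simplices (6): A, B, D, E, F, G
  1-simplices (12): AB, AD, AE, AF, AG, BF, BG, DE, DF, DG, EG, FG
  2-simplices (6): ABG, ADE, ADF, AEG, BFG, DFG

Hence C_0 ≅ Z^6, C_1 ≅ Z^12, C_2 ≅ Z^6.

The boundary map ∂_1: C_1 → C_0 maps an edge to its endpoints' difference, ∂[p,q] = q − p.
As a 6×12 matrix over Z this has rank 5, with invariant factors (1,1,1,1,1).

Boundary ∂_2: C_2 → C_1 sends each 2-simplex [p,q,r] to [q,r] − [p,r] + [p,q]. For instance
  ∂ADE = DE − AE + AD,
  ∂ABG = BG − AG + AB.
This gives a 12×6 integer matrix of rank 6; reducing to Smith normal form yields diagonal entries (1,1,1,1,1,1).

Now H_k = ker ∂_k / im ∂_{k+1}, so:

  H_1: rank ker ∂_1 − rank ∂_2 = (12 − 5) − 6 = 1, and the invariant factors of ∂_2 are all 1, so H_1 = Z.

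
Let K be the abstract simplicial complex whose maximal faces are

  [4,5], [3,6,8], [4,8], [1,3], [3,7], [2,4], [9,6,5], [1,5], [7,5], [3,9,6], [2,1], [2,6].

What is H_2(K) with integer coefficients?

Fix the vertex order 1 < 2 < 3 < 4 < 5 < 6 < 7 < 8 < 9 and write every simplex with vertices in increasing order. Then dim K = 2 and the simplices of K are:

  0-simplices (9): [1], [2], [3], [4], [5], [6], [7], [8], [9]
  1-simplices (16): [1,2], [1,3], [1,5], [2,4], [2,6], [3,6], [3,7], [3,8], [3,9], [4,5], [4,8], [5,6], [5,7], [5,9], [6,8], [6,9]
  2-simplices (3): [3,6,8], [3,6,9], [5,6,9]

Hence C_0 ≅ Z^9, C_1 ≅ Z^16, C_2 ≅ Z^3.

The boundary map ∂_1: C_1 → C_0 is given by ∂[p,q] = [q] − [p]. For instance
  ∂[5,9] = [9] − [5].
The 9×16 boundary matrix has rank 8 and Smith normal form diag(1,1,1,1,1,1,1,1).

∂_2: C_2 → C_1 maps a triangle to the signed sum of its edges. For instance
  ∂[3,6,9] = [6,9] − [3,9] + [3,6],
  ∂[3,6,8] = [6,8] − [3,8] + [3,6].
This gives a 16×3 integer matrix of rank 3; reducing to Smith normal form yields diagonal entries (1,1,1).

Now H_k = ker ∂_k / im ∂_{k+1}, so:

  H_2: rank ker ∂_2 − rank ∂_3 = (3 − 3) − 0 = 0, and there is no ∂_3, so H_2 ≅ 0.

H_2 = 0.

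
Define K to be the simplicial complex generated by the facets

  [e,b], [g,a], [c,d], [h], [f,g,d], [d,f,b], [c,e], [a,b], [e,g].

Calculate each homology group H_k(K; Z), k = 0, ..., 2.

H_0 = Z^2,  H_1 = Z^3,  H_2 = 0.

Take the total order a < b < c < d < e < f < g < h on the vertex set. Then K (dimension 2) consists of the simplices:

  0-simplices (8): a, b, c, d, e, f, g, h
  1-simplices (11): ab, ag, bd, be, bf, cd, ce, df, dg, eg, fg
  2-simplices (2): bdf, dfg

giving chain groups C_0 ≅ Z^8, C_1 ≅ Z^11, C_2 ≅ Z^2.

The boundary map ∂_1: C_1 → C_0 sends each edge [p,q] (with p < q) to q − p. For instance
  ∂bf = f − b.
As a 8×11 matrix over Z this has rank 6, with invariant factors (1,1,1,1,1,1).

∂_2: C_2 → C_1 maps a triangle to the signed sum of its edges. For instance
  ∂bdf = df − bf + bd,
  ∂dfg = fg − dg + df.
As a 11×2 matrix over Z this has rank 2, with invariant factors (1,1).

From H_k ≅ ker(∂_k) / im(∂_{k+1}) we obtain:

  H_0: rank C_0 − rank ∂_1 = 8 − 6 = 2, and the invariant factors of ∂_1 are all 1, so H_0 ≅ Z^2.
  H_1: rank ker ∂_1 − rank ∂_2 = (11 − 6) − 2 = 3, and the invariant factors of ∂_2 are all 1, so H_1 ≅ Z^3.
  H_2: rank ker ∂_2 − rank ∂_3 = (2 − 2) − 0 = 0, and there is no ∂_3, so H_2 ≅ 0.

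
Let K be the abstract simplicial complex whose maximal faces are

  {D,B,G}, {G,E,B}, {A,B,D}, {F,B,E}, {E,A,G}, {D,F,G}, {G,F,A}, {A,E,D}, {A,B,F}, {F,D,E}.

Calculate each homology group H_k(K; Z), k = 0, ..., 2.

H_0 ≅ Z,  H_1 ≅ Z/2,  H_2 = 0.

Take the total order A < B < D < E < F < G on the vertex set. Then K (dimension 2) consists of the simplices:

  0-simplices (6): A, B, D, E, F, G
  1-simplices (15): AB, AD, AE, AF, AG, BD, BE, BF, BG, DE, DF, DG, EF, EG, FG
  2-simplices (10): ABD, ABF, ADE, AEG, AFG, BDG, BEF, BEG, DEF, DFG

so the chain groups are C_0 ≅ Z^6, C_1 ≅ Z^15, C_2 ≅ Z^10.

The boundary map ∂_1: C_1 → C_0 sends each edge [p,q] (with p < q) to q − p. For instance
  ∂DE = E − D.
The resulting 6×15 matrix has rank 5, and its Smith normal form has invariant factors (1,1,1,1,1).

The boundary map ∂_2: C_2 → C_1 acts by ∂[p,q,r] = [q,r] − [p,r] + [p,q]. For instance
  ∂ABD = BD − AD + AB,
  ∂DEF = EF − DF + DE.
As a 15×10 matrix over Z this has rank 10, with invariant factors (1,1,1,1,1,1,1,1,1,2).

Computing H_k = (kernel of ∂_k) / (image of ∂_{k+1}):

  H_0: rank C_0 − rank ∂_1 = 6 − 5 = 1, and the invariant factors of ∂_1 are all 1, so H_0 ≅ Z.
  H_1: rank ker ∂_1 − rank ∂_2 = (15 − 5) − 10 = 0, and ∂_2 has invariant factor 2 > 1, so H_1 ≅ Z/2.
  H_2: rank ker ∂_2 − rank ∂_3 = (10 − 10) − 0 = 0, and there is no ∂_3, so H_2 ≅ 0.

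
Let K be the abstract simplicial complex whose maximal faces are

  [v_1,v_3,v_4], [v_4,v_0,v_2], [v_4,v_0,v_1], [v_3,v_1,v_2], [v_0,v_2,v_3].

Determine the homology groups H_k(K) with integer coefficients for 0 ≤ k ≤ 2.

H_0 ≅ Z,  H_1 ≅ Z,  H_2 = 0.

K has 5 vertices, 10 edges, 5 triangles.
rank ∂_0 = 0, rank ∂_1 = 4 ⇒ b_0 = 5 − 0 − 4 = 1; all invariant factors of ∂_1 are 1 so no torsion. So H_0 = Z.
rank ∂_1 = 4, rank ∂_2 = 5 ⇒ b_1 = 10 − 4 − 5 = 1; all invariant factors of ∂_2 are 1 so no torsion. So H_1 = Z.
rank ∂_2 = 5, rank ∂_3 = 0 ⇒ b_2 = 5 − 5 − 0 = 0. So H_2 = 0.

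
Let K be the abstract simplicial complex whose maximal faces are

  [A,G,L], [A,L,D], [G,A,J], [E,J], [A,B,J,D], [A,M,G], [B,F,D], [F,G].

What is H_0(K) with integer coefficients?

We work with the vertex ordering A < B < D < E < F < G < J < L < M. The simplices of K, each written with vertices in increasing order, are:

  0-simplices (9): A, B, D, E, F, G, J, L, M
  1-simplices (17): AB, AD, AG, AJ, AL, AM, BD, BF, BJ, DF, DJ, DL, EJ, FG, GJ, GL, GM
  2-simplices (9): ABD, ABJ, ADJ, ADL, AGJ, AGL, AGM, BDF, BDJ
  3-simplices (1): ABDJ

Hence C_0 ≅ Z^9, C_1 ≅ Z^17, C_2 ≅ Z^9, C_3 ≅ Z^1.

Boundary ∂_1: C_1 → C_0 maps an edge to its endpoints' difference, ∂[p,q] = q − p. For instance
  ∂GM = M − G.
The 9×17 boundary matrix has rank 8 and Smith normal form diag(1,1,1,1,1,1,1,1).

The boundary map ∂_2: C_2 → C_1 acts by ∂[p,q,r] = [q,r] − [p,r] + [p,q]. For instance
  ∂ADL = DL − AL + AD,
  ∂ABD = BD − AD + AB.
The 17×9 boundary matrix has rank 8 and Smith normal form diag(1,1,1,1,1,1,1,1).

∂_3: C_3 → C_2 sends each 3-simplex σ to the alternating sum Σ_i (−1)^i (σ with its i-th vertex removed). For instance
  ∂ABDJ = BDJ − ADJ + ABJ − ABD.
The resulting 9×1 matrix has rank 1, and its Smith normal form has invariant factors (1).

From H_k ≅ ker(∂_k) / im(∂_{k+1}) we obtain:

  H_0: rank C_0 − rank ∂_1 = 9 − 8 = 1, and the invariant factors of ∂_1 are all 1, so H_0 = Z.

H_0 = Z.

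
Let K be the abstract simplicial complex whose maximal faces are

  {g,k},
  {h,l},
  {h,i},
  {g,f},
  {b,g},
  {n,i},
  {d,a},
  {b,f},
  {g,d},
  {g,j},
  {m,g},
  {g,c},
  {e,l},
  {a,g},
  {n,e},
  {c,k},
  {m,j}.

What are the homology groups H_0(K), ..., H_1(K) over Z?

H_0 ≅ Z^2,  H_1 ≅ Z^5.

K has 14 vertices, 17 edges.
rank ∂_0 = 0, rank ∂_1 = 12 ⇒ b_0 = 14 − 0 − 12 = 2; all invariant factors of ∂_1 are 1 so no torsion. So H_0 = Z^2.
rank ∂_1 = 12, rank ∂_2 = 0 ⇒ b_1 = 17 − 12 − 0 = 5. So H_1 = Z^5.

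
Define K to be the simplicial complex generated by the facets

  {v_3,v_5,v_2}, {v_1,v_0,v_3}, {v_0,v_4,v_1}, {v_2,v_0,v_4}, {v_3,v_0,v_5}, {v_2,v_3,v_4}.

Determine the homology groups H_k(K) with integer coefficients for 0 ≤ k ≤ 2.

K has 6 vertices, 12 edges, 6 triangles.
rank ∂_0 = 0, rank ∂_1 = 5 ⇒ b_0 = 6 − 0 − 5 = 1; all invariant factors of ∂_1 are 1 so no torsion. So H_0 ≅ Z.
rank ∂_1 = 5, rank ∂_2 = 6 ⇒ b_1 = 12 − 5 − 6 = 1; all invariant factors of ∂_2 are 1 so no torsion. So H_1 ≅ Z.
rank ∂_2 = 6, rank ∂_3 = 0 ⇒ b_2 = 6 − 6 − 0 = 0. So H_2 ≅ 0.

H_0 = Z,  H_1 = Z,  H_2 = 0.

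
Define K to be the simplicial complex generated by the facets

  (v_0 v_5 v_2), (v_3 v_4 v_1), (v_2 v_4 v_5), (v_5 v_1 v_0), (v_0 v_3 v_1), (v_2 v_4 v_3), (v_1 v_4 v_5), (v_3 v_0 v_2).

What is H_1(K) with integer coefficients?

K has 6 vertices, 12 edges, 8 triangles.
rank ∂_1 = 5, rank ∂_2 = 7 ⇒ b_1 = 12 − 5 − 7 = 0; all invariant factors of ∂_2 are 1 so no torsion. So H_1 = 0.

H_1 = 0.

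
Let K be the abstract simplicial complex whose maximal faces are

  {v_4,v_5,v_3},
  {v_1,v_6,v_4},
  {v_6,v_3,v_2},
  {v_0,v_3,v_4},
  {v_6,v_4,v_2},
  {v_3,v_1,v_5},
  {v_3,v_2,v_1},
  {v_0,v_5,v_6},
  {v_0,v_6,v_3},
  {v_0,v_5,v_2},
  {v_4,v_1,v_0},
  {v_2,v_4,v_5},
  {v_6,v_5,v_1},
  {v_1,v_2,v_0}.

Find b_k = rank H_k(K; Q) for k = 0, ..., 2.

b_0 = 1, b_1 = 2, b_2 = 1.

We work with the vertex ordering v_0 < v_1 < v_2 < v_3 < v_4 < v_5 < v_6. The simplices of K, each written with vertices in increasing order, are:

  0-simplices (7): [v_0], [v_1], [v_2], [v_3], [v_4], [v_5], [v_6]
  1-simplices (21): (21 of them)
  2-simplices (14): (14 of them)

Hence C_0 ≅ Z^7, C_1 ≅ Z^21, C_2 ≅ Z^14.

Boundary ∂_1: C_1 → C_0 maps an edge to its endpoints' difference, ∂[p,q] = q − p.
As a 7×21 matrix over Z this has rank 6, with invariant factors (1,1,1,1,1,1).

The boundary map ∂_2: C_2 → C_1 acts by ∂[p,q,r] = [q,r] − [p,r] + [p,q]. For instance
  ∂[v_0,v_5,v_6] = [v_5,v_6] − [v_0,v_6] + [v_0,v_5],
  ∂[v_2,v_4,v_5] = [v_4,v_5] − [v_2,v_5] + [v_2,v_4].
The 21×14 boundary matrix has rank 13 and Smith normal form diag(1,1,1,1,1,1,1,1,1,1,1,1,1).

Now H_k = ker ∂_k / im ∂_{k+1}, so:

  H_0: rank C_0 − rank ∂_1 = 7 − 6 = 1, and the invariant factors of ∂_1 are all 1, so H_0 = Z.
  H_1: rank ker ∂_1 − rank ∂_2 = (21 − 6) − 13 = 2, and the invariant factors of ∂_2 are all 1, so H_1 = Z^2.
  H_2: rank ker ∂_2 − rank ∂_3 = (14 − 13) − 0 = 1, and there is no ∂_3, so H_2 = Z.

(K is a triangulation of the torus T^2.)

Hence the Betti numbers are b_0 = 1, b_1 = 2, b_2 = 1.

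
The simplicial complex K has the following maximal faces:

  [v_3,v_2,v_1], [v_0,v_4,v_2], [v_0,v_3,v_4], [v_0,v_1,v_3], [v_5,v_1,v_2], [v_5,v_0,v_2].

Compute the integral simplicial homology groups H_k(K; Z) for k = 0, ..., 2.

H_0 ≅ Z,  H_1 ≅ Z,  H_2 = 0.

We work with the vertex ordering v_0 < v_1 < v_2 < v_3 < v_4 < v_5. The simplices of K, each written with vertices in increasing order, are:

  0-simplices (6): [v_0], [v_1], [v_2], [v_3], [v_4], [v_5]
  1-simplices (12): [v_0,v_1], [v_0,v_2], [v_0,v_3], [v_0,v_4], [v_0,v_5], [v_1,v_2], [v_1,v_3], [v_1,v_5], [v_2,v_3], [v_2,v_4], [v_2,v_5], [v_3,v_4]
  2-simplices (6): [v_0,v_1,v_3], [v_0,v_2,v_4], [v_0,v_2,v_5], [v_0,v_3,v_4], [v_1,v_2,v_3], [v_1,v_2,v_5]

Hence C_0 ≅ Z^6, C_1 ≅ Z^12, C_2 ≅ Z^6.

Boundary ∂_1: C_1 → C_0 maps an edge to its endpoints' difference, ∂[p,q] = q − p. For instance
  ∂[v_2,v_3] = [v_3] − [v_2].
As a 6×12 matrix over Z this has rank 5, with invariant factors (1,1,1,1,1).

The boundary map ∂_2: C_2 → C_1 acts by ∂[p,q,r] = [q,r] − [p,r] + [p,q]. For instance
  ∂[v_0,v_2,v_4] = [v_2,v_4] − [v_0,v_4] + [v_0,v_2],
  ∂[v_1,v_2,v_3] = [v_2,v_3] − [v_1,v_3] + [v_1,v_2].
The 12×6 boundary matrix has rank 6 and Smith normal form diag(1,1,1,1,1,1).

From H_k ≅ ker(∂_k) / im(∂_{k+1}) we obtain:

  H_0: rank C_0 − rank ∂_1 = 6 − 5 = 1, and the invariant factors of ∂_1 are all 1, so H_0 = Z.
  H_1: rank ker ∂_1 − rank ∂_2 = (12 − 5) − 6 = 1, and the invariant factors of ∂_2 are all 1, so H_1 = Z.
  H_2: rank ker ∂_2 − rank ∂_3 = (6 − 6) − 0 = 0, and there is no ∂_3, so H_2 = 0.

(K is a triangulation of the cylinder S^1 x I.)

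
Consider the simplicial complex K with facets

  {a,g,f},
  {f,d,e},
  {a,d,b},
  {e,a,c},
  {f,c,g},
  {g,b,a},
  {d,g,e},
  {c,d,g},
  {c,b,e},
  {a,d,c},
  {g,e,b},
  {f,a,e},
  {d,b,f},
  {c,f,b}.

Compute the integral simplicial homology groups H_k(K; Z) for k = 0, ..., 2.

Order the vertices as a < b < c < d < e < f < g. Listing each simplex with vertices in this order, K has dimension 2 with simplices:

  0-simplices (7): a, b, c, d, e, f, g
  1-simplices (21): ab, ac, ad, ae, af, ag, bc, bd, be, bf, bg, cd, ce, cf, cg, de, df, dg, ef, eg, fg
  2-simplices (14): abd, abg, acd, ace, aef, afg, bce, bcf, bdf, beg, cdg, cfg, def, deg

Hence C_0 ≅ Z^7, C_1 ≅ Z^21, C_2 ≅ Z^14.

The boundary map ∂_1: C_1 → C_0 is given by ∂[p,q] = [q] − [p].
The resulting 7×21 matrix has rank 6, and its Smith normal form has invariant factors (1,1,1,1,1,1).

Boundary ∂_2: C_2 → C_1 sends each 2-simplex [p,q,r] to [q,r] − [p,r] + [p,q]. For instance
  ∂cdg = dg − cg + cd,
  ∂deg = eg − dg + de.
As a 21×14 matrix over Z this has rank 13, with invariant factors (1,1,1,1,1,1,1,1,1,1,1,1,1).

From H_k ≅ ker(∂_k) / im(∂_{k+1}) we obtain:

  H_0: rank C_0 − rank ∂_1 = 7 − 6 = 1, and the invariant factors of ∂_1 are all 1, so H_0 ≅ Z.
  H_1: rank ker ∂_1 − rank ∂_2 = (21 − 6) − 13 = 2, and the invariant factors of ∂_2 are all 1, so H_1 ≅ Z^2.
  H_2: rank ker ∂_2 − rank ∂_3 = (14 − 13) − 0 = 1, and there is no ∂_3, so H_2 ≅ Z.

H_0 = Z,  H_1 = Z^2,  H_2 = Z.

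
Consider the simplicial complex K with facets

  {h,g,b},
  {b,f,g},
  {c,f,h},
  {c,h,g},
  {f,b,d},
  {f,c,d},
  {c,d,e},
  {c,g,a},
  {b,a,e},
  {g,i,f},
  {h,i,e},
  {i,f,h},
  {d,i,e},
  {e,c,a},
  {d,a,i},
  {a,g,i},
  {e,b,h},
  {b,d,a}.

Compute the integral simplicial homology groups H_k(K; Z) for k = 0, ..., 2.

Take the total order a < b < c < d < e < f < g < h < i on the vertex set. Then K (dimension 2) consists of the simplices:

  0-simplices (9): a, b, c, d, e, f, g, h, i
  1-simplices (27): ab, ac, ad, ae, ag, ai, bd, be, bf, bg, bh, cd, ce, cf, cg, ch, de, df, di, eh, ei, fg, fh, fi, gh, gi, hi
  2-simplices (18): abd, abe, ace, acg, adi, agi, bdf, beh, bfg, bgh, cde, cdf, cfh, cgh, dei, ehi, fgi, fhi

so the chain groups are C_0 ≅ Z^9, C_1 ≅ Z^27, C_2 ≅ Z^18.

Boundary ∂_1: C_1 → C_0 is given by ∂[p,q] = [q] − [p]. For instance
  ∂fi = i − f.
As a 9×27 matrix over Z this has rank 8, with invariant factors (1,1,1,1,1,1,1,1).

∂_2: C_2 → C_1 sends each 2-simplex [p,q,r] to [q,r] − [p,r] + [p,q]. For instance
  ∂cde = de − ce + cd,
  ∂adi = di − ai + ad.
As a 27×18 matrix over Z this has rank 18, with invariant factors (1,1,1,1,1,1,1,1,1,1,1,1,1,1,1,1,1,2).

Now H_k = ker ∂_k / im ∂_{k+1}, so:

  H_0: rank C_0 − rank ∂_1 = 9 − 8 = 1, and the invariant factors of ∂_1 are all 1, so H_0 ≅ Z.
  H_1: rank ker ∂_1 − rank ∂_2 = (27 − 8) − 18 = 1, and ∂_2 has invariant factor 2 > 1, so H_1 ≅ Z ⊕ Z/2.
  H_2: rank ker ∂_2 − rank ∂_3 = (18 − 18) − 0 = 0, and there is no ∂_3, so H_2 ≅ 0.

As a check, the Euler characteristic is 9 − 27 + 18 = 0, which agrees with 1 − 1 + 0 = 0.

H_0 = Z,  H_1 = Z ⊕ Z/2,  H_2 = 0.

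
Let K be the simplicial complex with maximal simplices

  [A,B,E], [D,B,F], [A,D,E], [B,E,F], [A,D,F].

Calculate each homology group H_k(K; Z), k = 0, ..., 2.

We work with the vertex ordering A < B < D < E < F. The simplices of K, each written with vertices in increasing order, are:

  0-simplices (5): A, B, D, E, F
  1-simplices (10): AB, AD, AE, AF, BD, BE, BF, DE, DF, EF
  2-simplices (5): ABE, ADE, ADF, BDF, BEF

giving chain groups C_0 ≅ Z^5, C_1 ≅ Z^10, C_2 ≅ Z^5.

∂_1: C_1 → C_0 is given by ∂[p,q] = [q] − [p]. For instance
  ∂BF = F − B.
The resulting 5×10 matrix has rank 4, and its Smith normal form has invariant factors (1,1,1,1).

∂_2: C_2 → C_1 acts by ∂[p,q,r] = [q,r] − [p,r] + [p,q]. For instance
  ∂BDF = DF − BF + BD,
  ∂ADE = DE − AE + AD.
The 10×5 boundary matrix has rank 5 and Smith normal form diag(1,1,1,1,1).

Reading off H_k = ker ∂_k / im ∂_{k+1}:

  H_0: rank C_0 − rank ∂_1 = 5 − 4 = 1, and the invariant factors of ∂_1 are all 1, so H_0 ≅ Z.
  H_1: rank ker ∂_1 − rank ∂_2 = (10 − 4) − 5 = 1, and the invariant factors of ∂_2 are all 1, so H_1 ≅ Z.
  H_2: rank ker ∂_2 − rank ∂_3 = (5 − 5) − 0 = 0, and there is no ∂_3, so H_2 ≅ 0.

H_0 = Z,  H_1 = Z,  H_2 = 0.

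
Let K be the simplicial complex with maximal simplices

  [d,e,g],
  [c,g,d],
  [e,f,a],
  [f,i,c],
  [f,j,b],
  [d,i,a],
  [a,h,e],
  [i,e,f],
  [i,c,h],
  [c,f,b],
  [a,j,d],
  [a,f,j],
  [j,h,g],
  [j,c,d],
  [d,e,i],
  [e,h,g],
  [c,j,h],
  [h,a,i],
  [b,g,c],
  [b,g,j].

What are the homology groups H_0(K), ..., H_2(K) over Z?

Fix the vertex order a < b < c < d < e < f < g < h < i < j and write every simplex with vertices in increasing order. Then dim K = 2 and the simplices of K are:

  0-simplices (10): a, b, c, d, e, f, g, h, i, j
  1-simplices (30): ad, ae, af, ah, ai, aj, bc, bf, bg, bj, cd, cf, cg, ch, ci, cj, de, dg, di, dj, ef, eg, eh, ei, fi, fj, gh, gj, hi, hj
  2-simplices (20): adi, adj, aef, aeh, afj, ahi, bcf, bcg, bfj, bgj, cdg, cdj, cfi, chi, chj, deg, dei, efi, egh, ghj

Hence C_0 ≅ Z^10, C_1 ≅ Z^30, C_2 ≅ Z^20.

The boundary map ∂_1: C_1 → C_0 sends each edge [p,q] (with p < q) to q − p. For instance
  ∂ad = d − a.
This gives a 10×30 integer matrix of rank 9; reducing to Smith normal form yields diagonal entries (1,1,1,1,1,1,1,1,1).

Boundary ∂_2: C_2 → C_1 sends each 2-simplex [p,q,r] to [q,r] − [p,r] + [p,q]. For instance
  ∂afj = fj − aj + af,
  ∂ahi = hi − ai + ah.
This gives a 30×20 integer matrix of rank 20; reducing to Smith normal form yields diagonal entries (1,1,1,1,1,1,1,1,1,1,1,1,1,1,1,1,1,1,1,2).

Computing H_k = (kernel of ∂_k) / (image of ∂_{k+1}):

  H_0: rank C_0 − rank ∂_1 = 10 − 9 = 1, and the invariant factors of ∂_1 are all 1, so H_0 ≅ Z.
  H_1: rank ker ∂_1 − rank ∂_2 = (30 − 9) − 20 = 1, and ∂_2 has invariant factor 2 > 1, so H_1 ≅ Z ⊕ Z/2Z.
  H_2: rank ker ∂_2 − rank ∂_3 = (20 − 20) − 0 = 0, and there is no ∂_3, so H_2 ≅ 0.

H_0 = Z,  H_1 = Z ⊕ Z/2Z,  H_2 = 0.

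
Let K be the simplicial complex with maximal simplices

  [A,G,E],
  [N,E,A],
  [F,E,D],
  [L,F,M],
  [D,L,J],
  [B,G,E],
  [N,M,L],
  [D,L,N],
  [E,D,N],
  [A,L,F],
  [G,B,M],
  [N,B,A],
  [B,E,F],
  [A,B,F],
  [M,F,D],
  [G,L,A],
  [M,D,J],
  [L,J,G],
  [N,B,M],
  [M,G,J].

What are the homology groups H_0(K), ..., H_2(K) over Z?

Order the vertices as A < B < D < E < F < G < J < L < M < N. Listing each simplex with vertices in this order, K has dimension 2 with simplices:

  0-simplices (10): A, B, D, E, F, G, J, L, M, N
  1-simplices (30): AB, AE, AF, AG, AL, AN, BE, BF, BG, BM, BN, DE, DF, DJ, DL, DM, DN, EF, EG, EN, FL, FM, GJ, GL, GM, JL, JM, LM, LN, MN
  2-simplices (20): ABF, ABN, AEG, AEN, AFL, AGL, BEF, BEG, BGM, BMN, DEF, DEN, DFM, DJL, DJM, DLN, FLM, GJL, GJM, LMN

giving chain groups C_0 ≅ Z^10, C_1 ≅ Z^30, C_2 ≅ Z^20.

∂_1: C_1 → C_0 sends each edge [p,q] (with p < q) to q − p.
The resulting 10×30 matrix has rank 9, and its Smith normal form has invariant factors (1,1,1,1,1,1,1,1,1).

Boundary ∂_2: C_2 → C_1 sends each 2-simplex [p,q,r] to [q,r] − [p,r] + [p,q]. For instance
  ∂DEN = EN − DN + DE,
  ∂GJL = JL − GL + GJ.
This gives a 30×20 integer matrix of rank 20; reducing to Smith normal form yields diagonal entries (1,1,1,1,1,1,1,1,1,1,1,1,1,1,1,1,1,1,1,2).

From H_k ≅ ker(∂_k) / im(∂_{k+1}) we obtain:

  H_0: rank C_0 − rank ∂_1 = 10 − 9 = 1, and the invariant factors of ∂_1 are all 1, so H_0 = Z.
  H_1: rank ker ∂_1 − rank ∂_2 = (30 − 9) − 20 = 1, and ∂_2 has invariant factor 2 > 1, so H_1 = Z ⊕ Z/2.
  H_2: rank ker ∂_2 − rank ∂_3 = (20 − 20) − 0 = 0, and there is no ∂_3, so H_2 = 0.

H_0 ≅ Z,  H_1 ≅ Z ⊕ Z/2,  H_2 = 0.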